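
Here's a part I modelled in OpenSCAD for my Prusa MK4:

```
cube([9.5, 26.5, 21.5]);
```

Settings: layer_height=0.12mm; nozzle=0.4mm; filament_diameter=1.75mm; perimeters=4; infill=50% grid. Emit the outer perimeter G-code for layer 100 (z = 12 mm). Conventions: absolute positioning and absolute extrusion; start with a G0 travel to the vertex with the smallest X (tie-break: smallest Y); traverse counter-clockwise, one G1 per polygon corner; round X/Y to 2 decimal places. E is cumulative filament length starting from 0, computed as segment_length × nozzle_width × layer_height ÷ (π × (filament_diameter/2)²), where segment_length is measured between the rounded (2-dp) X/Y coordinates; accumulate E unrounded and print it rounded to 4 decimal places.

G0 X0.00 Y0.00 Z12.00
G1 X9.50 Y0.00 E0.1896
G1 X9.50 Y26.50 E0.7184
G1 X0.00 Y26.50 E0.9080
G1 X0.00 Y0.00 E1.4368

At z = 12 mm: the cube (footprint 9.5×26.5) is included at this height. The outline is a single polygon with 4 vertices. Extrusion per mm of travel: 0.4 × 0.12 / (π × 0.875²) = 0.019956. Accumulating E over each segment gives final E = 1.4368.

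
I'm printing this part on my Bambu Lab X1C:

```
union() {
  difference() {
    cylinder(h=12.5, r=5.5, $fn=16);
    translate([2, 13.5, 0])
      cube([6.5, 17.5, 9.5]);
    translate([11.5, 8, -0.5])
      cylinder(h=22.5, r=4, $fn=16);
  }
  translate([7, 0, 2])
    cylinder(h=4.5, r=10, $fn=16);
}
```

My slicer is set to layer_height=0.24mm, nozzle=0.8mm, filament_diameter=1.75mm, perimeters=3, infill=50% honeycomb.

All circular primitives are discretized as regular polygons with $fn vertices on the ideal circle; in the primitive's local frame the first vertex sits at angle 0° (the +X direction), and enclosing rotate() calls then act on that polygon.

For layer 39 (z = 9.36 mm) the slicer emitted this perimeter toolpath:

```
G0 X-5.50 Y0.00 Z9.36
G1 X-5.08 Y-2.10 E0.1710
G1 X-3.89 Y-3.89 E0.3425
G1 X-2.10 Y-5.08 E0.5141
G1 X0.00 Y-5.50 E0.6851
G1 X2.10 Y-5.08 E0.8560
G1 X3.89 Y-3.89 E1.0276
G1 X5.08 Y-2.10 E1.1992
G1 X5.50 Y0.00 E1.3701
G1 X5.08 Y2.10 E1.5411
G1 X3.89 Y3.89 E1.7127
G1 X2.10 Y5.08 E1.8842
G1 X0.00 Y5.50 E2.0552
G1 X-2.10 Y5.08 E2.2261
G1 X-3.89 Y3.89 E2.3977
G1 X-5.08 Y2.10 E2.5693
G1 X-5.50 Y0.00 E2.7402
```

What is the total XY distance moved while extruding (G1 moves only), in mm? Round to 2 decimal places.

34.33 mm

Sum the Euclidean lengths of each G1 segment: total = 34.33 mm.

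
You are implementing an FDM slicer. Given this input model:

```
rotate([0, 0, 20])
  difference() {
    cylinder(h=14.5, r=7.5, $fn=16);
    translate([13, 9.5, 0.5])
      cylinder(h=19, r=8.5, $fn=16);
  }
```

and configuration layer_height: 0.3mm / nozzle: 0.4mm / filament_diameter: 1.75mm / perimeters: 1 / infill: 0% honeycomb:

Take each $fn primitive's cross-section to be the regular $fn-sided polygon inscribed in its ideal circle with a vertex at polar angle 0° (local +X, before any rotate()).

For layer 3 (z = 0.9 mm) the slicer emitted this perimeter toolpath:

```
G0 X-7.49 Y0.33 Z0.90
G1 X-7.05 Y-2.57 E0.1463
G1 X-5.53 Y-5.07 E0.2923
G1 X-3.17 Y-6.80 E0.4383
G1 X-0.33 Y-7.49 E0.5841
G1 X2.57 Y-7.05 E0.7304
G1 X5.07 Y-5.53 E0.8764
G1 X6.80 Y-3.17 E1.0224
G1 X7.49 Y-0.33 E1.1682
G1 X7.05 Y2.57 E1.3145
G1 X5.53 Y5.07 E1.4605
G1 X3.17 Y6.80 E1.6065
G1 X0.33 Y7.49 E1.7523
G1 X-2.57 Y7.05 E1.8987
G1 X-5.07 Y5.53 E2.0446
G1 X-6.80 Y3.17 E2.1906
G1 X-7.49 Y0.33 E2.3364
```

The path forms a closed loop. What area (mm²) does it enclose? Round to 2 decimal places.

172.28 mm²

Apply the shoelace formula to the sequence of (X, Y) vertices; enclosed area = 172.28 mm².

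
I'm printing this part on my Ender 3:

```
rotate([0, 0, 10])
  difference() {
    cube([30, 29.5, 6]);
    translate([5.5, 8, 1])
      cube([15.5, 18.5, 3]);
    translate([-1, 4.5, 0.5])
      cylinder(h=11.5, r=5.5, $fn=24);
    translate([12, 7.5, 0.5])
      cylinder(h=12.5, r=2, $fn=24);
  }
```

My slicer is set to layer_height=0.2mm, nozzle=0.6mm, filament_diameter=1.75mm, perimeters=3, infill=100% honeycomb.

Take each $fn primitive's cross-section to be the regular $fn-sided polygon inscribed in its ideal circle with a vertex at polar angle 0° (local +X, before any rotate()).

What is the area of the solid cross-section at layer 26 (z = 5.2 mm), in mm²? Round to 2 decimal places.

At z = 5.2 mm: the 30×29.5 cube contributes its full rectangle (area 885.00 mm²); the cube at (5.5, 8) does not reach this height (z outside [1, 4]); the r=5.5 cylinder at (-1, 4.5) contributes a regular 24-gon of circumradius 5.5 (area = (24/2)·5.500²·sin(360°/24) = 93.95 mm²); the cylinder at (12, 7.5): section is a regular 24-gon, circumradius r=2 (area = (24/2)·2.000²·sin(360°/24) = 12.42 mm²); Subtracting the remaining from the first: starting from the 30×29.5 cube (885.00 mm²), the r=5.5 cylinder at (-1, 4.5) partially overlaps it — only the 34.99 mm² overlap (of its 93.95 mm²) is removed, clipping the outline; the r=2 cylinder at (12, 7.5) lies wholly inside it (removes its full 12.42 mm² and its 12.53 mm outline becomes a hole wall) — area = 837.58 mm²; (rotated 10° about Z; rotation is an isometry so areas/perimeters/island counts are preserved). Overall, the cross-section is one region with 1 hole. Net area = 837.58 mm².

837.58 mm²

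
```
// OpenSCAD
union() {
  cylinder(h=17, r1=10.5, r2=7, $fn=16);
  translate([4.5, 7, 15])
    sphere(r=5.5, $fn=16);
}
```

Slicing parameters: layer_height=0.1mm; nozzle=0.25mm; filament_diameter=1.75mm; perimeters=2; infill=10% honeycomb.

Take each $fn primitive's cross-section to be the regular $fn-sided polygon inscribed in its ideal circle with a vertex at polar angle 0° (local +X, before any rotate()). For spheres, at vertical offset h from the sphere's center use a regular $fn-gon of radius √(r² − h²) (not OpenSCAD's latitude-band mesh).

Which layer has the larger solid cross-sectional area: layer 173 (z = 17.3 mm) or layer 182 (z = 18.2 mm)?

Layer 173 (z = 17.3): the cone is not intersected at this z (z outside [0, 17]); the sphere at (4.5, 7): section is a regular 16-gon, circumradius = √(r²−h²) = √(5.5²−2.3²) = 4.996 (area = (16/2)·4.996²·sin(360°/16) = 76.41 mm²); Merging all regions: only the r=5.5 sphere at (4.5, 7) is present, so the union is just that shape — area = 76.41 mm². So its area = 76.41 mm². Layer 182 (z = 18.2): the cone does not reach this height (z outside [0, 17]); the r=5.5 sphere at (4.5, 7) contributes a regular 16-gon of circumradius √(5.5²−3.2²) = 4.473 (area = (16/2)·4.473²·sin(360°/16) = 61.26 mm²); Merging all regions: only the r=5.5 sphere at (4.5, 7) is present, so the union is just that shape — area = 61.26 mm². So its area = 61.26 mm². Layer 173 is larger (76.41 vs 61.26 mm²).

layer 173 (z = 17.3 mm)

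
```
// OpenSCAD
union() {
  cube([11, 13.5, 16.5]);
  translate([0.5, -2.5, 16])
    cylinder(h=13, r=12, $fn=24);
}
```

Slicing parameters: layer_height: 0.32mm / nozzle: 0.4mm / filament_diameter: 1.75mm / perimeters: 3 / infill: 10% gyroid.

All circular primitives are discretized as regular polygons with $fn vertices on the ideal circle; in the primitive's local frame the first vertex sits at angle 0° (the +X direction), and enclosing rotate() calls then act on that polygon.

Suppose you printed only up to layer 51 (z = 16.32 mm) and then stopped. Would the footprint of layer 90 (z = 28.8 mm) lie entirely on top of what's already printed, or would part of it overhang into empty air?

Compare the two slices. At z = 16.32: the cube (footprint 11×13.5) is included at this height (area 148.50 mm²); the r=12 cylinder at (0.5, -2.5) gives a regular 24-gon of circumradius 12 (constant along its height) (area = (24/2)·12.000²·sin(360°/24) = 447.24 mm²); Taking the union: the regions partially overlap — summed areas 595.74 mm² minus the doubly-counted overlap 84.83 mm² gives 510.91 mm² — area = 510.91 mm². At z = 28.8: the cube does not reach this height (z outside [0, 16.5]); the cylinder at (0.5, -2.5): section is a regular 24-gon, circumradius r=12 (area = (24/2)·12.000²·sin(360°/24) = 447.24 mm²); Combining (union): only the r=12 cylinder at (0.5, -2.5) is present, so the union is just that shape — area = 447.24 mm². Checking containment: the cross-section at z = 28.8 is a subset of the cross-section at z = 16.32.

entirely on top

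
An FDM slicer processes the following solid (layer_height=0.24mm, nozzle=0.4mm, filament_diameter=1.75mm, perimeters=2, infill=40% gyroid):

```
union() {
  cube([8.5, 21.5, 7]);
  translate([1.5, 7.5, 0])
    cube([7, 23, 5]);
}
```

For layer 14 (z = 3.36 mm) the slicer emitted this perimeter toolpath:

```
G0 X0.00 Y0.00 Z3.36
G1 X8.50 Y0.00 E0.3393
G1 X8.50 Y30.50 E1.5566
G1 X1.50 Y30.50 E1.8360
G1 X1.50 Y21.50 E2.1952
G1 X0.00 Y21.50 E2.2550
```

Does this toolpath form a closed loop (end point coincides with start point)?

no

Start point (G0): (0.00, 0.00). End point (last G1): the path does not return to the start — open.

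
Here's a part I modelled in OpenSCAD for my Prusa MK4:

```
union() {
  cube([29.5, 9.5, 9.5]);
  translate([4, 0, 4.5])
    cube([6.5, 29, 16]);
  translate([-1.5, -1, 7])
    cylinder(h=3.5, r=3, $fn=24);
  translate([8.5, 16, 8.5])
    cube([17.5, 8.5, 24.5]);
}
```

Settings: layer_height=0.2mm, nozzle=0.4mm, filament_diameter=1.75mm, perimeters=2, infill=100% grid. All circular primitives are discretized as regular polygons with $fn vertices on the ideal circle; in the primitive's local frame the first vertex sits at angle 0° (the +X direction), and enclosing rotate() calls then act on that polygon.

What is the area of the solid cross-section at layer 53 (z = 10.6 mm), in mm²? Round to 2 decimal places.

320.25 mm²

At z = 10.6 mm: the cube is absent (z outside [0, 9.5]); the cube at (4, 0) is present — its section is the full 6.5×29 rectangle (area 188.50 mm²); the cylinder at (-1.5, -1) does not reach this height (z outside [7, 10.5]); the 17.5×8.5 cube at (8.5, 16) contributes its full rectangle (area 148.75 mm²); Combining (union): the regions partially overlap — summed areas 337.25 mm² minus the doubly-counted overlap 17.00 mm² gives 320.25 mm² — area = 320.25 mm². Overall, the cross-section is a single solid region. Net area = 320.25 mm².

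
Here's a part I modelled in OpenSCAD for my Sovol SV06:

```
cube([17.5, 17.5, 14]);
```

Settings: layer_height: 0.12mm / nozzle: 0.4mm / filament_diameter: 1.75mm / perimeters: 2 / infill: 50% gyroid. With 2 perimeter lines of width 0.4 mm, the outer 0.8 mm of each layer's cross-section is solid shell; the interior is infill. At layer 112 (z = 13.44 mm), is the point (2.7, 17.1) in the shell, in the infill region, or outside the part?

shell

At z = 13.44 mm: the cube (footprint 17.5×17.5) is included at this height. Overall, the cross-section is a single solid region. The nearest boundary edge runs (17.50, 17.50)→(0.00, 17.50); distance from the point to it = 0.40 mm. The point is inside the cross-section, 0.40 mm from the nearest boundary — within the 0.8 mm shell band (2 × 0.4).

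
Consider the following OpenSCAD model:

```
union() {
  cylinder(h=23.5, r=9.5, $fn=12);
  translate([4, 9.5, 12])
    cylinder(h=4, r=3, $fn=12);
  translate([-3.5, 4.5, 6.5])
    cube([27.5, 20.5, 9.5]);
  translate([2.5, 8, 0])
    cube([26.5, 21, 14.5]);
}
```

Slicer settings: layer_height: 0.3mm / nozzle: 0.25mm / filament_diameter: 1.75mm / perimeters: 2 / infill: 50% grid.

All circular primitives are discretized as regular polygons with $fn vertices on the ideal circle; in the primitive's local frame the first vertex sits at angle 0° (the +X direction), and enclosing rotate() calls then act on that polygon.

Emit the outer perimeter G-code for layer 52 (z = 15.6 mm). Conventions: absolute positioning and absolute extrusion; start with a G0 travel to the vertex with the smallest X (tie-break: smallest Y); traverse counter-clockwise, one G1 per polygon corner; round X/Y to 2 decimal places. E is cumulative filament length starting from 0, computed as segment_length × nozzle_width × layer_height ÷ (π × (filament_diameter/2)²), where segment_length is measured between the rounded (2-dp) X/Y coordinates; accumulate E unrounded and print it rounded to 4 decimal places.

G0 X-9.50 Y0.00 Z15.60
G1 X-8.23 Y-4.75 E0.1533
G1 X-4.75 Y-8.23 E0.3068
G1 X0.00 Y-9.50 E0.4601
G1 X4.75 Y-8.23 E0.6134
G1 X8.23 Y-4.75 E0.7669
G1 X9.50 Y0.00 E0.9202
G1 X8.29 Y4.50 E1.0655
G1 X24.00 Y4.50 E1.5553
G1 X24.00 Y25.00 E2.1946
G1 X-3.50 Y25.00 E3.0520
G1 X-3.50 Y8.56 E3.5647
G1 X-4.75 Y8.23 E3.6050
G1 X-8.23 Y4.75 E3.7584
G1 X-9.50 Y0.00 E3.9117

At z = 15.6 mm: the cylinder: section is a regular 12-gon, circumradius r=9.5; the r=3 cylinder at (4, 9.5) contributes a regular 12-gon of circumradius 3; the 27.5×20.5 cube at (-3.5, 4.5) contributes its full rectangle; the cube at (2.5, 8) does not reach this height (z outside [0, 14.5]); Taking the union: the regions partially overlap (shared area 70.51 mm²), so overlapping operands fuse into one piece — 1 connected region. The outline is a single polygon with 14 vertices. Extrusion per mm of travel: 0.25 × 0.3 / (π × 0.875²) = 0.031181. Accumulating E over each segment gives final E = 3.9117.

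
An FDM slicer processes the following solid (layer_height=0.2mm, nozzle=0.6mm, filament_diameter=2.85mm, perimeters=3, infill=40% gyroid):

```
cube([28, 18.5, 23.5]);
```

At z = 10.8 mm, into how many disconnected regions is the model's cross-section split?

At z = 10.8 mm: the cube is present — its section is the full 28×18.5 rectangle. The result has 1 disconnected region.

1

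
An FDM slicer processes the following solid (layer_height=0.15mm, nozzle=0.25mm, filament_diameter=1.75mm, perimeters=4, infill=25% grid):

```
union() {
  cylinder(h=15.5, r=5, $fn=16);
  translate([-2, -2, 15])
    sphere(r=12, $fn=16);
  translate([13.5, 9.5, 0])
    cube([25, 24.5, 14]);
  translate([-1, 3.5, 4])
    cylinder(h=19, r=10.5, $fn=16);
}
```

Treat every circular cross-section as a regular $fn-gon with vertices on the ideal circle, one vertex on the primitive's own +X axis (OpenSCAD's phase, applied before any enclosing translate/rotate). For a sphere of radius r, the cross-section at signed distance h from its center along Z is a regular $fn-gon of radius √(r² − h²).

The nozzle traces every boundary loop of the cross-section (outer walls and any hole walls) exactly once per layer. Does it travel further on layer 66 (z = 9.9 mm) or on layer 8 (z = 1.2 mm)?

Layer 66 (z = 9.9): the cylinder: section is a regular 16-gon, circumradius r=5 (perimeter = 2·16·5.000·sin(180°/16) = 31.21 mm); the r=12 sphere at (-2, -2) slices to a regular 16-gon of circumradius 10.862 (√(r²−h²) with h=5.1 from center) (perimeter = 2·16·10.862·sin(180°/16) = 67.81 mm); the cube at (13.5, 9.5) is present — its section is the full 25×24.5 rectangle (perimeter 99.00 mm); the cylinder at (-1, 3.5): section is a regular 16-gon, circumradius r=10.5 (perimeter = 2·16·10.500·sin(180°/16) = 65.55 mm); Merging all regions: the regions partially overlap (shared area 309.03 mm²), so the edge portions inside another operand are dropped and the merged outline is re-measured after clipping — boundary = 177.09 mm. So its perimeter = 177.09 mm. Layer 8 (z = 1.2): the r=5 cylinder gives a regular 16-gon of circumradius 5 (constant along its height) (perimeter = 2·16·5.000·sin(180°/16) = 31.21 mm); the sphere at (-2, -2) is absent (|z−center|=13.800 > r=12); the cube at (13.5, 9.5) is present — its section is the full 25×24.5 rectangle (perimeter 99.00 mm); the cylinder at (-1, 3.5) does not reach this height (z outside [4, 23]); Merging all regions: the 2 present regions are separate (no shared area or edge), so areas and boundary lengths simply add and each stays a separate island — boundary = 130.21 mm. So its perimeter = 130.21 mm. Layer 66 is larger (177.09 vs 130.21 mm).

layer 66 (z = 9.9 mm)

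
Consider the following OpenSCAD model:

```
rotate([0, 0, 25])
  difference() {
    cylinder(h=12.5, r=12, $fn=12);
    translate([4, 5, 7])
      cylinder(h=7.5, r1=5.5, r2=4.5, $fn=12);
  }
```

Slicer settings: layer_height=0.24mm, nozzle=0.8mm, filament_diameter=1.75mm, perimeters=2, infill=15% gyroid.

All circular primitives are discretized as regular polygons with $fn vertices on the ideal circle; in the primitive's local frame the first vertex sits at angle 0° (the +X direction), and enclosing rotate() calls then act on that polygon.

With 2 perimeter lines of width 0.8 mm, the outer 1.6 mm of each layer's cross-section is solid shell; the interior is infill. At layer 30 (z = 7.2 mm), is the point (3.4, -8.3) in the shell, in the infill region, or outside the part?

infill

At z = 7.2 mm: the r=12 cylinder contributes a regular 12-gon of circumradius 12; the cone at (4, 5): at t=0.027 of its height the radius interpolates to r₁+(r₂−r₁)t = 5.473, giving a regular 12-gon of that circumradius; Taking the first minus the rest: starting from the r=12 cylinder, the cone at (4, 5) partially overlaps it — only the 89.70 mm² overlap (of its 89.87 mm²) is removed, clipping the outline — 1 connected region; (whole slice rotated 25° about Z — lengths, areas and connectivity unchanged). Overall, the cross-section is a single solid region. Undo the 25° rotation: the query point maps to (-0.426, -8.959) in the un-rotated model frame. The nearest boundary edge runs (-0.00, -12.00)→(-6.00, -10.39); distance from the point to it = 2.83 mm. The point is inside the cross-section and 2.83 mm from the nearest boundary — more than the 1.6 mm shell width (2 × 0.8), so it's in the infill interior.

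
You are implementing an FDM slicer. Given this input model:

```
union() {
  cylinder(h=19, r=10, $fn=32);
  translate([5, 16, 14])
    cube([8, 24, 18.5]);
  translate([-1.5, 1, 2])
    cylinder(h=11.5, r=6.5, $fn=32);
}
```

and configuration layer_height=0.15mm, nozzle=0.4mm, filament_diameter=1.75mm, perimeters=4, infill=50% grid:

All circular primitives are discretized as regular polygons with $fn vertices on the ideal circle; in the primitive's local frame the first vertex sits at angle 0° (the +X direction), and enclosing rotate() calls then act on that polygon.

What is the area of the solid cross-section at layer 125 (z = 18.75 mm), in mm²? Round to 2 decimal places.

At z = 18.75 mm: the r=10 cylinder contributes a regular 32-gon of circumradius 10 (area = (32/2)·10.000²·sin(360°/32) = 312.14 mm²); the cube at (5, 16) is present — its section is the full 8×24 rectangle (area 192.00 mm²); the cylinder at (-1.5, 1) is absent (z outside [2, 13.5]); Taking the union: the 2 present regions are separate (no shared area or edge), so areas and boundary lengths simply add and each stays a separate island — area = 504.14 mm². Overall, the cross-section has 2 separate islands. Net area = 504.14 mm².

504.14 mm²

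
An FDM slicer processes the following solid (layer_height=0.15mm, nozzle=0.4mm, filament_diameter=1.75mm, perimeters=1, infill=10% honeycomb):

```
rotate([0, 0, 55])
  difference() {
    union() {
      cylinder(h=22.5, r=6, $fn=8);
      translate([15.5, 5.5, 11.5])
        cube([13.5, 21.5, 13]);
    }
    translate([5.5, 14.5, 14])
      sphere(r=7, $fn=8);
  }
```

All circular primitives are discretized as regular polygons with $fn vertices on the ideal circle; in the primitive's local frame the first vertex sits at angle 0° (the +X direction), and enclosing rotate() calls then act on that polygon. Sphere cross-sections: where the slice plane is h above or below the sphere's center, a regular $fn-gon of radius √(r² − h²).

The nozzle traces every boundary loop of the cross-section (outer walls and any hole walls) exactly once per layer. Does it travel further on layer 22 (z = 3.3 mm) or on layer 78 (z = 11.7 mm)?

layer 78 (z = 11.7 mm)

Layer 22 (z = 3.3): the r=6 cylinder gives a regular 8-gon of circumradius 6 (constant along its height) (perimeter = 2·8·6.000·sin(180°/8) = 36.74 mm); the cube at (15.5, 5.5) is not intersected at this z (z outside [11.5, 24.5]); Taking the union: only the r=6 cylinder is present, so the union is just that shape — boundary = 36.74 mm; the sphere at (5.5, 14.5) is not intersected at this z (|z−center|=10.700 > r=7); Subtracting the remaining from the first: none of the subtracted shapes is present at this height, so that combined region is unchanged — boundary = 36.74 mm; (whole slice rotated 55° about Z — lengths, areas and connectivity unchanged). So its perimeter = 36.74 mm. Layer 78 (z = 11.7): the cylinder: section is a regular 8-gon, circumradius r=6 (perimeter = 2·8·6.000·sin(180°/8) = 36.74 mm); the cube at (15.5, 5.5) (footprint 13.5×21.5) is included at this height (perimeter 70.00 mm); Taking the union: the 2 present regions are separate (no shared area or edge), so areas and boundary lengths simply add and each stays a separate island — boundary = 106.74 mm; the r=7 sphere at (5.5, 14.5) slices to a regular 8-gon of circumradius 6.611 (√(r²−h²) with h=2.3 from center) (perimeter = 2·8·6.611·sin(180°/8) = 40.48 mm); Subtracting the remaining from the first: starting from the result so far, the r=7 sphere at (5.5, 14.5) misses the remaining region (no effect) — boundary = 106.74 mm; (rotated 55° about Z; rotation is an isometry so areas/perimeters/island counts are preserved). So its perimeter = 106.74 mm. Layer 78 is larger (106.74 vs 36.74 mm).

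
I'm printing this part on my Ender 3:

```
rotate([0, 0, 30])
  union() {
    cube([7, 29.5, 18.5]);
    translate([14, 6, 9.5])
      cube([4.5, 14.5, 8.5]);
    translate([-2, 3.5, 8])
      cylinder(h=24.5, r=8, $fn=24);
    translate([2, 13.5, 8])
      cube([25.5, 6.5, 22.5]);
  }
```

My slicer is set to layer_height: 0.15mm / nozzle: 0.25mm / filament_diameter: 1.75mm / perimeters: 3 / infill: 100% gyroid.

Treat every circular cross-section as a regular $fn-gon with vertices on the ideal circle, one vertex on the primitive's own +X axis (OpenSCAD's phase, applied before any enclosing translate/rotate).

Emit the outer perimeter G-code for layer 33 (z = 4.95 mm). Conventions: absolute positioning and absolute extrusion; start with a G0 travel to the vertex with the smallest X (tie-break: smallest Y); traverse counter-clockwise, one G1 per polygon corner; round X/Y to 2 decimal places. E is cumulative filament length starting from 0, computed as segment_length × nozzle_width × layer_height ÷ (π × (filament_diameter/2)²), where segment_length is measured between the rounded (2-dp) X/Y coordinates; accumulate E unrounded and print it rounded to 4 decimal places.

G0 X-14.75 Y25.55 Z4.95
G1 X0.00 Y0.00 E0.4600
G1 X6.06 Y3.50 E0.5691
G1 X-8.69 Y29.05 E1.0290
G1 X-14.75 Y25.55 E1.1381

At z = 4.95 mm: the cube is present — its section is the full 7×29.5 rectangle; the cube at (14, 6) is absent (z outside [9.5, 18]); the cylinder at (-2, 3.5) is not intersected at this z (z outside [8, 32.5]); the cube at (2, 13.5) is absent (z outside [8, 30.5]); Combining (union): only the 7×29.5 cube is present, so the union is just that shape — 1 connected region; (rotated 30° about Z; rotation is an isometry so areas/perimeters/island counts are preserved). The outline is a single polygon with 4 vertices. Extrusion per mm of travel: 0.25 × 0.15 / (π × 0.875²) = 0.015591. Accumulating E over each segment gives final E = 1.1381.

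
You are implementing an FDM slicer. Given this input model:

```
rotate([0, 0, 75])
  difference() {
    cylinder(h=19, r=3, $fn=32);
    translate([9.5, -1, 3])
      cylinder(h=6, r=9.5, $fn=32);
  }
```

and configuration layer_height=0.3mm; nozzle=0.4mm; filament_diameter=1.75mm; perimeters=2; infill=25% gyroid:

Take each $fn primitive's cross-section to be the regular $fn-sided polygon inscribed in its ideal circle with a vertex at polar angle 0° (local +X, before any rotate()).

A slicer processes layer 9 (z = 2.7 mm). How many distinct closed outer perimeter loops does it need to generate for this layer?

At z = 2.7 mm: the cylinder: section is a regular 32-gon, circumradius r=3; the cylinder at (9.5, -1) does not reach this height (z outside [3, 9]); Subtracting the remaining from the first: none of the subtracted shapes is present at this height, so the r=3 cylinder is unchanged — 1 connected region; (rotated 75° about Z; rotation is an isometry so areas/perimeters/island counts are preserved). The result has 1 disconnected region.

1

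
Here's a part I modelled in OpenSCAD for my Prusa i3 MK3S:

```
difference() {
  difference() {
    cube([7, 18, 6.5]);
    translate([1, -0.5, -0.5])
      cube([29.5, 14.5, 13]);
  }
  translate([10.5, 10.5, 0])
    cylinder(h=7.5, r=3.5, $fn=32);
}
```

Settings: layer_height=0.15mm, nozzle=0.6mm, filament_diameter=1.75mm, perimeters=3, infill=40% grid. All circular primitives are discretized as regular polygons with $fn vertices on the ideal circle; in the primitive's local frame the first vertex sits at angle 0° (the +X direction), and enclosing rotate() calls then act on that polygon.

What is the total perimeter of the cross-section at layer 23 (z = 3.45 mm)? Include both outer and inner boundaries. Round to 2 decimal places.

50.00 mm

At z = 3.45 mm: the cube (footprint 7×18) is included at this height (perimeter 50.00 mm); the 29.5×14.5 cube at (1, -0.5) contributes its full rectangle (perimeter 88.00 mm); Taking the first minus the rest: starting from the 7×18 cube, the 29.5×14.5 cube at (1, -0.5) partially overlaps it — only the 84.00 mm² overlap (of its 427.75 mm²) is removed, clipping the outline — boundary = 50.00 mm; the r=3.5 cylinder at (10.5, 10.5) gives a regular 32-gon of circumradius 3.5 (constant along its height) (perimeter = 2·32·3.500·sin(180°/32) = 21.96 mm); Taking the first minus the rest: starting from the result so far, the r=3.5 cylinder at (10.5, 10.5) misses the remaining region (no effect) — boundary = 50.00 mm. Overall, the cross-section is a single solid region. Total boundary length (outer) = 50.00 mm.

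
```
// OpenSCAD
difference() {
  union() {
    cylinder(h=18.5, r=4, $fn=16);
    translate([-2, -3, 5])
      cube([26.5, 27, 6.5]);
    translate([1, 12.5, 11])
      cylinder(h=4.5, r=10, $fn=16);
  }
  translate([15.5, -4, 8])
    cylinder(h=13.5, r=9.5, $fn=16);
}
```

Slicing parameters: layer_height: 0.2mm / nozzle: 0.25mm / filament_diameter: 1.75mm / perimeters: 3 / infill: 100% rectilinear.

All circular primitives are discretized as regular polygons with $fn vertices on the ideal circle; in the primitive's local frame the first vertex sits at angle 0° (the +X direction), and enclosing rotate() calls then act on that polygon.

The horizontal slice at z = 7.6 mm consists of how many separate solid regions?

At z = 7.6 mm: the cylinder: section is a regular 16-gon, circumradius r=4; the cube at (-2, -3) (footprint 26.5×27) is included at this height; the cylinder at (1, 12.5) does not reach this height (z outside [11, 15.5]); Combining (union): the regions partially overlap (shared area 36.38 mm²), so overlapping operands fuse into one piece — 1 connected region; the cylinder at (15.5, -4) is absent (z outside [8, 21.5]); Taking the first minus the rest: none of the subtracted shapes is present at this height, so that combined region is unchanged — 1 connected region. The result has 1 disconnected region.

1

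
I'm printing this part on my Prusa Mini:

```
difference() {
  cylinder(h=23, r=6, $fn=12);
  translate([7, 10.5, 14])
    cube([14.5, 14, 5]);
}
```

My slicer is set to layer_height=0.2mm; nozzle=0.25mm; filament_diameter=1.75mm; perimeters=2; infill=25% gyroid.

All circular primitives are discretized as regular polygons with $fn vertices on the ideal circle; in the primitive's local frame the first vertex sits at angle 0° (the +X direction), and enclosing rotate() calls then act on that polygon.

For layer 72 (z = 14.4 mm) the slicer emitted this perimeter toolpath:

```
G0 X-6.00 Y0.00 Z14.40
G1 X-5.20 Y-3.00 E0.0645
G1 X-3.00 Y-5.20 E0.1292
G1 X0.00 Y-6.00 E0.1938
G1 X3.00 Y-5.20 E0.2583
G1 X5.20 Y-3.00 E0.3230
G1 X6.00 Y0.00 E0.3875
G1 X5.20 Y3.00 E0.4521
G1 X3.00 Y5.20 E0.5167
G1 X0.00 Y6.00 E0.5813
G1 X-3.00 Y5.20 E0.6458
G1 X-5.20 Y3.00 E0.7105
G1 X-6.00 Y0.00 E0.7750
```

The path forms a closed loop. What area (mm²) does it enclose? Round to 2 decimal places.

108.08 mm²

Apply the shoelace formula to the sequence of (X, Y) vertices; enclosed area = 108.08 mm².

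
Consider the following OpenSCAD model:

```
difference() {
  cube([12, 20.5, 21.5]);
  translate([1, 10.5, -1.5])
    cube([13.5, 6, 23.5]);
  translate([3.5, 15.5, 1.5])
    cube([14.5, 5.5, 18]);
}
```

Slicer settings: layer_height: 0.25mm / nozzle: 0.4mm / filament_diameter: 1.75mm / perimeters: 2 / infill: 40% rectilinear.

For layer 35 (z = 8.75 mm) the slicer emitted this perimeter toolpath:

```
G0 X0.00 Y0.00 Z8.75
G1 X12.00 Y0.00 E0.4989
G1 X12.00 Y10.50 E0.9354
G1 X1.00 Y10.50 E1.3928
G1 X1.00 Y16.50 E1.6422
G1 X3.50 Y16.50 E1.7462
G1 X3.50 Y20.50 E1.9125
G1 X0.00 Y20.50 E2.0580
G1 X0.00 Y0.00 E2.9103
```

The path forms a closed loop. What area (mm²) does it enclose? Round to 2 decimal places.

146.00 mm²

Apply the shoelace formula to the sequence of (X, Y) vertices; enclosed area = 146.00 mm².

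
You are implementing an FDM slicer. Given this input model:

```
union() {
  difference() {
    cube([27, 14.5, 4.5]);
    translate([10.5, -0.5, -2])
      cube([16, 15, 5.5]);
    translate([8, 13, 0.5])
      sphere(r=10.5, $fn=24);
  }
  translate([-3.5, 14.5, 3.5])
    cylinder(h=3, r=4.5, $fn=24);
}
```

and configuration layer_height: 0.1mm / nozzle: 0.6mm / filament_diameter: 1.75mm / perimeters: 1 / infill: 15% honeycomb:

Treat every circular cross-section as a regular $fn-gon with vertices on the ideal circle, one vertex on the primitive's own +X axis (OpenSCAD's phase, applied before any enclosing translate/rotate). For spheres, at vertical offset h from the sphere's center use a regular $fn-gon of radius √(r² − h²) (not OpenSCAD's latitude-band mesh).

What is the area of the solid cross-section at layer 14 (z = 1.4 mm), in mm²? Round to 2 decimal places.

At z = 1.4 mm: the cube (footprint 27×14.5) is included at this height (area 391.50 mm²); the 16×15 cube at (10.5, -0.5) contributes its full rectangle (area 240.00 mm²); the r=10.5 sphere at (8, 13) contributes a regular 24-gon of circumradius √(10.5²−0.9²) = 10.461 (area = (24/2)·10.461²·sin(360°/24) = 339.90 mm²); Taking the first minus the rest: starting from the 27×14.5 cube (391.50 mm²), the 16×15 cube at (10.5, -0.5) partially overlaps it — only the 232.00 mm² overlap (of its 240.00 mm²) is removed, clipping the outline; the r=10.5 sphere at (8, 13) partially overlaps it — only the 115.56 mm² overlap (of its 339.90 mm²) is removed, clipping the outline — area = 43.94 mm²; the cylinder at (-3.5, 14.5) does not reach this height (z outside [3.5, 6.5]); Combining (union): only the result so far is present, so the union is just that shape — area = 43.94 mm². Overall, the cross-section has 2 separate islands. Net area = 43.94 mm².

43.94 mm²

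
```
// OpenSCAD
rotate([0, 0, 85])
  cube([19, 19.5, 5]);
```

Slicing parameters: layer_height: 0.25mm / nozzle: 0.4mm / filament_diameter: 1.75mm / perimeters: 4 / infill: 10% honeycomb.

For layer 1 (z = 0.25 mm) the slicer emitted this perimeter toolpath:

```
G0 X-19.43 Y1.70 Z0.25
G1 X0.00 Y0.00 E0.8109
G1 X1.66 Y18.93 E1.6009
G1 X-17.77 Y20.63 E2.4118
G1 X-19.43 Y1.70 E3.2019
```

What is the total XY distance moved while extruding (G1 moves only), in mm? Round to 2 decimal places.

Sum the Euclidean lengths of each G1 segment: total = 77.01 mm.

77.01 mm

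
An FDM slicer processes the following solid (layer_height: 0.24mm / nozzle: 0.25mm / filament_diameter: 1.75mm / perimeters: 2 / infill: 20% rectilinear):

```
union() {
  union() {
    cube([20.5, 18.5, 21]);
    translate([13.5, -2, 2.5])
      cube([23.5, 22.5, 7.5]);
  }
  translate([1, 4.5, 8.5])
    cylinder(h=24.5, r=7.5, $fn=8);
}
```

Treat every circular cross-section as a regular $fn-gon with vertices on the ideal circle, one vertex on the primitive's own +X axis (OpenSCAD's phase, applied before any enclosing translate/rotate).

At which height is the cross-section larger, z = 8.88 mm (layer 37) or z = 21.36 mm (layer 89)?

layer 37 (z = 8.88 mm)

Layer 37 (z = 8.88): the cube is present — its section is the full 20.5×18.5 rectangle (area 379.25 mm²); the cube at (13.5, -2) is present — its section is the full 23.5×22.5 rectangle (area 528.75 mm²); Taking the union: the regions partially overlap — summed areas 908.00 mm² minus the doubly-counted overlap 129.50 mm² gives 778.50 mm² — area = 778.50 mm²; the r=7.5 cylinder at (1, 4.5) gives a regular 8-gon of circumradius 7.5 (constant along its height) (area = (8/2)·7.500²·sin(360°/8) = 159.10 mm²); Taking the union: the regions partially overlap — summed areas 937.60 mm² minus the doubly-counted overlap 81.12 mm² gives 856.48 mm² — area = 856.48 mm². So its area = 856.48 mm². Layer 89 (z = 21.36): the cube does not reach this height (z outside [0, 21]); the cube at (13.5, -2) does not reach this height (z outside [2.5, 10]); Taking the union: nothing is present at this height; the r=7.5 cylinder at (1, 4.5) contributes a regular 8-gon of circumradius 7.5 (area = (8/2)·7.500²·sin(360°/8) = 159.10 mm²); Combining (union): only the r=7.5 cylinder at (1, 4.5) is present, so the union is just that shape — area = 159.10 mm². So its area = 159.10 mm². Layer 37 is larger (856.48 vs 159.10 mm²).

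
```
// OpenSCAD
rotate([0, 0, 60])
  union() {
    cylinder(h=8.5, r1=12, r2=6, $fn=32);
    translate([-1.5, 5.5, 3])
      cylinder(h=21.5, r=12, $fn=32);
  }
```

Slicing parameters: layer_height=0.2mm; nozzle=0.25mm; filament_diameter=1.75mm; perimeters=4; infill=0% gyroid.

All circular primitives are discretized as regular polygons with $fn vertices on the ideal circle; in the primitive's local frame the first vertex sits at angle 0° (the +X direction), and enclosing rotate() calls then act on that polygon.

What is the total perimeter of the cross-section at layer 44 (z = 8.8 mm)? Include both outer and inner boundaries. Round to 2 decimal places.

75.28 mm

At z = 8.8 mm: the cone is absent (z outside [0, 8.5]); the r=12 cylinder at (-1.5, 5.5) gives a regular 32-gon of circumradius 12 (constant along its height) (perimeter = 2·32·12.000·sin(180°/32) = 75.28 mm); Merging all regions: only the r=12 cylinder at (-1.5, 5.5) is present, so the union is just that shape — boundary = 75.28 mm; (whole slice rotated 60° about Z — lengths, areas and connectivity unchanged). Overall, the cross-section is a single solid region. Total boundary length (outer) = 75.28 mm.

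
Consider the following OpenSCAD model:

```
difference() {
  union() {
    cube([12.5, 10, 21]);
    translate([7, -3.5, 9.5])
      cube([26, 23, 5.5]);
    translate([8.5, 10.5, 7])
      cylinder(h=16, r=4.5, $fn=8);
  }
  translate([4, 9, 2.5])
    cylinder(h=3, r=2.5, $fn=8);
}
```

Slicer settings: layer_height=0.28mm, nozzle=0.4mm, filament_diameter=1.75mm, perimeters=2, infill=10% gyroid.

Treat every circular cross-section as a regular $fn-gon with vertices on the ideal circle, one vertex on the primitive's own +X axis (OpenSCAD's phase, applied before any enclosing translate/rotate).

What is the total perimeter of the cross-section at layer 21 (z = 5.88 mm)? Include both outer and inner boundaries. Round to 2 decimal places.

At z = 5.88 mm: the cube (footprint 12.5×10) is included at this height (perimeter 45.00 mm); the cube at (7, -3.5) is absent (z outside [9.5, 15]); the cylinder at (8.5, 10.5) is not intersected at this z (z outside [7, 23]); Taking the union: only the 12.5×10 cube is present, so the union is just that shape — boundary = 45.00 mm; the cylinder at (4, 9) is not intersected at this z (z outside [2.5, 5.5]); Subtracting the remaining from the first: none of the subtracted shapes is present at this height, so that combined region is unchanged — boundary = 45.00 mm. Overall, the cross-section is a single solid region. Total boundary length (outer) = 45.00 mm.

45.00 mm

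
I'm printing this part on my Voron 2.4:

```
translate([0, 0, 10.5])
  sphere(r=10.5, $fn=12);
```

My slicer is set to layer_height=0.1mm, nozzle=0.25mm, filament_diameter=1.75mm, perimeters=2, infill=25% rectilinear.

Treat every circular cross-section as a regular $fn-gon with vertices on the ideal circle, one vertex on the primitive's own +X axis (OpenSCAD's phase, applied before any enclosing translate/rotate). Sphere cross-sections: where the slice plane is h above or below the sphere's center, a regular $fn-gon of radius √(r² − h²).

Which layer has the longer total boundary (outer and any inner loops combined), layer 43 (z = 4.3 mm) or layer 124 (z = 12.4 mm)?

layer 124 (z = 12.4 mm)

Layer 43 (z = 4.3): the sphere: section is a regular 12-gon, circumradius = √(r²−h²) = √(10.5²−6.2²) = 8.474 (perimeter = 2·12·8.474·sin(180°/12) = 52.64 mm). So its perimeter = 52.64 mm. Layer 124 (z = 12.4): the r=10.5 sphere slices to a regular 12-gon of circumradius 10.327 (√(r²−h²) with h=1.9 from center) (perimeter = 2·12·10.327·sin(180°/12) = 64.15 mm). So its perimeter = 64.15 mm. Layer 124 is larger (64.15 vs 52.64 mm).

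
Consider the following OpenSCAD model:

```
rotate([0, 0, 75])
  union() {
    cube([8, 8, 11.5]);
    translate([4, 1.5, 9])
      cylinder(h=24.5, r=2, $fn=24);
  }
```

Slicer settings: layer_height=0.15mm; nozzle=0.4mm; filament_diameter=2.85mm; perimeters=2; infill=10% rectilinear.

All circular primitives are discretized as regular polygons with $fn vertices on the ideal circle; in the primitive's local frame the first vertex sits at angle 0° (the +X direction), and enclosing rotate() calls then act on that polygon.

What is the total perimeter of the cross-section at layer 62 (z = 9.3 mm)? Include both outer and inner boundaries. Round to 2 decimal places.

32.25 mm

At z = 9.3 mm: the cube (footprint 8×8) is included at this height (perimeter 32.00 mm); the r=2 cylinder at (4, 1.5) contributes a regular 24-gon of circumradius 2 (perimeter = 2·24·2.000·sin(180°/24) = 12.53 mm); Taking the union: the regions partially overlap (shared area 11.55 mm²), so the edge portions inside another operand are dropped and the merged outline is re-measured after clipping — boundary = 32.25 mm; (rotated 75° about Z; rotation is an isometry so areas/perimeters/island counts are preserved). Overall, the cross-section is a single solid region. Total boundary length (outer) = 32.25 mm.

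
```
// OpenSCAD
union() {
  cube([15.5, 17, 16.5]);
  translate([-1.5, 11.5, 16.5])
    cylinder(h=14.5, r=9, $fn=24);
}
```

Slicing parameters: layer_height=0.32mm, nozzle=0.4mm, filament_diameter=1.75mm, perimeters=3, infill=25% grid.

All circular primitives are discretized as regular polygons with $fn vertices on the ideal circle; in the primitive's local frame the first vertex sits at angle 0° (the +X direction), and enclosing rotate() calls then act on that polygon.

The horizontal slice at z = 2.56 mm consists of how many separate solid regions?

1

At z = 2.56 mm: the cube is present — its section is the full 15.5×17 rectangle; the cylinder at (-1.5, 11.5) does not reach this height (z outside [16.5, 31]); Combining (union): only the 15.5×17 cube is present, so the union is just that shape — 1 connected region. The result has 1 disconnected region.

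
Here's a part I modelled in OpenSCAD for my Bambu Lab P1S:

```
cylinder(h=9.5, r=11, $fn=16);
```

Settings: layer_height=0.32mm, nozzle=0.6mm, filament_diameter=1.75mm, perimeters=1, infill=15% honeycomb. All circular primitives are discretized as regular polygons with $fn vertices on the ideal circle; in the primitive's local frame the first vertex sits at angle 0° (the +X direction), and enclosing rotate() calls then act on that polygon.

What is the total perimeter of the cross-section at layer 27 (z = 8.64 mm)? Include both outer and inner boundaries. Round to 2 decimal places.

68.67 mm

At z = 8.64 mm: the r=11 cylinder contributes a regular 16-gon of circumradius 11 (perimeter = 2·16·11.000·sin(180°/16) = 68.67 mm). Overall, the cross-section is a single solid region. Total boundary length (outer) = 68.67 mm.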